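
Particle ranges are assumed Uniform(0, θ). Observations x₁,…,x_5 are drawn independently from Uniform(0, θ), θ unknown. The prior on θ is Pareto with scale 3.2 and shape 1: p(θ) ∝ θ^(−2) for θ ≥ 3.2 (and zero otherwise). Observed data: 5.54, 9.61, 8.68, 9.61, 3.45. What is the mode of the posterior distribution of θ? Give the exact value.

θ̂_MAP = 9.61

The Uniform(0, θ) likelihood is θ^(−n) for θ ≥ max(xᵢ), zero otherwise. Here max(xᵢ) = 9.61.
Posterior ∝ θ^(−2) · θ^(−5) = θ^(−7) on θ ≥ max(3.2, 9.61) = 9.61.
This density is strictly decreasing in θ, so the posterior mode lies at the lower boundary of the support.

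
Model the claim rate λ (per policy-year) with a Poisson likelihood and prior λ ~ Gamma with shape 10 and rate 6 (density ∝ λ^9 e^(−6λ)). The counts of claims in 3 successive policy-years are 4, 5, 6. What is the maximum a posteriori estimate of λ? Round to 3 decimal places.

λ̂_MAP = 2.667

Σxᵢ = 4+5+6 = 15, with n = 3.
Posterior ∝ λ^9e^(−6λ) · λ^15e^(−3λ) = λ^24e^(−9λ), i.e. Gamma(shape=25, rate=9).
The mode of a Gamma(a, b) with a ≥ 1 (shape–rate) is (a−1)/b = 24/9 ≈ 2.667.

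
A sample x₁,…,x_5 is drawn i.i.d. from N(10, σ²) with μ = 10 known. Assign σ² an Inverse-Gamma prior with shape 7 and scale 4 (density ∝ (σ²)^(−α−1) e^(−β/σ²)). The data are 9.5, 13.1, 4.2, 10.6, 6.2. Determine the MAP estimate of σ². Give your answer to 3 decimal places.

Sum of squared deviations about the known mean: SS = (9.5−10)² + (13.1−10)² + (4.2−10)² + (10.6−10)² + (6.2−10)² = 58.3.
The Normal likelihood contributes (σ²)^(−n/2) exp(−SS/(2σ²)), so the posterior is Inverse-Gamma(α + n/2, β + SS/2) = Inverse-Gamma(9.5, 33.15).
The mode of Inverse-Gamma(a, b) is b/(a+1) = 33.15/10.5 ≈ 3.157.

σ̂²_MAP = 3.157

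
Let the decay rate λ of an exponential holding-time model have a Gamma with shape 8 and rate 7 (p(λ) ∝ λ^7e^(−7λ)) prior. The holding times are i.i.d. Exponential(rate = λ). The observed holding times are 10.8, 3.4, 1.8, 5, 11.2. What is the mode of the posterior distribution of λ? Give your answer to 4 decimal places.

λ̂_MAP = 0.3061

The Exponential(rate=λ) likelihood is ∝ λ^n e^(−λΣtᵢ). Here n = 5 and Σtᵢ = 10.8 + 3.4 + 1.8 + 5 + 11.2 = 32.2.
Posterior ∝ λ^7e^(−7λ) · λ^5e^(−32.2λ) = λ^12e^(−39.2λ), i.e. Gamma(13, 39.2).
Mode = (a−1)/b = 12/39.2 ≈ 0.3061.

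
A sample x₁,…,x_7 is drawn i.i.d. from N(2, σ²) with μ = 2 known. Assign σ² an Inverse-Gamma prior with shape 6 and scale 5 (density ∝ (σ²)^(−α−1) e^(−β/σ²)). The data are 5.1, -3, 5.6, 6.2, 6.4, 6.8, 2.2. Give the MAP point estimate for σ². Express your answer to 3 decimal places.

Sum of squared deviations about the known mean: SS = (5.1−2)² + (-3−2)² + (5.6−2)² + (6.2−2)² + (6.4−2)² + (6.8−2)² + (2.2−2)² = 107.65.
The Normal likelihood contributes (σ²)^(−n/2) exp(−SS/(2σ²)), so the posterior is Inverse-Gamma(α + n/2, β + SS/2) = Inverse-Gamma(9.5, 58.825).
The mode of Inverse-Gamma(a, b) is b/(a+1) = 58.825/10.5 ≈ 5.602.

σ̂²_MAP = 5.602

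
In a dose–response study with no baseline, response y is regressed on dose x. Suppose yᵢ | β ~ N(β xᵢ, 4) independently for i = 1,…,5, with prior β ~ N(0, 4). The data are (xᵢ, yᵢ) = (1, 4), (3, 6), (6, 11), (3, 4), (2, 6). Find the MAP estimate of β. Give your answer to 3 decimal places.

log p(β | y) = −Σ(yᵢ − βxᵢ)²/(2·4) − β²/(2·4) + const.
Setting the derivative to zero: Σxᵢ(yᵢ − βxᵢ)/4 − β/4 = 0, so β = Σxᵢyᵢ / (Σxᵢ² + σ²/τ²).
Σxᵢyᵢ = 1·4 + 3·6 + 6·11 + 3·4 + 2·6 = 112; Σxᵢ² = 59; σ²/τ² = 1.
β̂_MAP = 112 / (59 + 1) = 112/60 ≈ 1.867.

β̂_MAP = 1.867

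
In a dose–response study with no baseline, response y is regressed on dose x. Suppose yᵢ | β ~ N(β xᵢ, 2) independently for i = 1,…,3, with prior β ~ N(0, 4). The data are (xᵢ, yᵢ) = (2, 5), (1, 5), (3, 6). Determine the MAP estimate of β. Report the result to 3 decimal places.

β̂_MAP = 2.276

log p(β | y) = −Σ(yᵢ − βxᵢ)²/(2·2) − β²/(2·4) + const.
Setting the derivative to zero: Σxᵢ(yᵢ − βxᵢ)/2 − β/4 = 0, so β = Σxᵢyᵢ / (Σxᵢ² + σ²/τ²).
Σxᵢyᵢ = 2·5 + 1·5 + 3·6 = 33; Σxᵢ² = 14; σ²/τ² = 0.5.
β̂_MAP = 33 / (14 + 0.5) = 33/14.5 ≈ 2.276.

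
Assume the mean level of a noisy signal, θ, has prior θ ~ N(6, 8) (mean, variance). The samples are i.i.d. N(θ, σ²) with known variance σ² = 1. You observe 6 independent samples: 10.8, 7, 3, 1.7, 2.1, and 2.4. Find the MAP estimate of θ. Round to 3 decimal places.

θ̂_MAP = 4.531

n = 6; x̄ = (10.8 + 7 + 3 + 1.7 + 2.1 + 2.4)/6 = 27/6 = 4.5.
For a Normal prior and Normal likelihood with known variance, the posterior is Normal; its mode equals its mean, the precision-weighted average.
Prior precision 1/σ₀² = 1/8 = 0.125; data precision n/σ² = 6/1 = 6.
θ̂ = (0.125·6 + 6·4.5) / (0.125 + 6) = 27.75/6.125 = 222/49 ≈ 4.531.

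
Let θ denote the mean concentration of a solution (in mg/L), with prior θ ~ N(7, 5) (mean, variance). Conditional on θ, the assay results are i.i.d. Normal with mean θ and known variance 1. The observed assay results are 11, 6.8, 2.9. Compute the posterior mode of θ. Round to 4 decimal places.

n = 3; x̄ = (11 + 6.8 + 2.9)/3 = 20.7/3 = 6.9.
For a Normal prior and Normal likelihood with known variance, the posterior is Normal; its mode equals its mean, the precision-weighted average.
Prior precision 1/σ₀² = 1/5 = 0.2; data precision n/σ² = 3/1 = 3.
θ̂ = (0.2·7 + 3·6.9) / (0.2 + 3) = 22.1/3.2 = 6.90625 ≈ 6.9063.

θ̂_MAP = 6.9063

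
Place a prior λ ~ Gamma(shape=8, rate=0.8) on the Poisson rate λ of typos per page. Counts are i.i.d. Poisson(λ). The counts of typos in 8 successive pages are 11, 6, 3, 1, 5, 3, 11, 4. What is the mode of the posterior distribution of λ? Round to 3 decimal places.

Σxᵢ = 11+6+3+1+5+3+11+4 = 44, with n = 8.
Posterior ∝ λ^7e^(−0.8λ) · λ^44e^(−8λ) = λ^51e^(−8.8λ), i.e. Gamma(shape=52, rate=8.8).
The mode of a Gamma(a, b) with a ≥ 1 (shape–rate) is (a−1)/b = 51/8.8 ≈ 5.795.

λ̂_MAP = 5.795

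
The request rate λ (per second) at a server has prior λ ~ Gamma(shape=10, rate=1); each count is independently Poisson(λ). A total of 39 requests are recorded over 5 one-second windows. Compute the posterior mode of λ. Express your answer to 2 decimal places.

λ̂_MAP = 8.00

Σxᵢ = 39, n = 5.
Posterior ∝ λ^9e^(−1λ) · λ^39e^(−5λ) = λ^48e^(−6λ), i.e. Gamma(shape=49, rate=6).
The mode of a Gamma(a, b) with a ≥ 1 (shape–rate) is (a−1)/b = 48/6 ≈ 8.00.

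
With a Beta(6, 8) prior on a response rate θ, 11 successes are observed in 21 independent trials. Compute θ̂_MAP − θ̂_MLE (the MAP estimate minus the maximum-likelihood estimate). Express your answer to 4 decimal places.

Posterior is Beta(17, 18); MAP = (17−1)/(35−2) = 16/33 ≈ 0.48485.
MLE ignores the prior: θ̂_MLE = k/n = 11/21 ≈ 0.52381.
Difference = 16/33 − 11/21 = -3/77 ≈ -0.0390.

MAP − MLE = -0.0390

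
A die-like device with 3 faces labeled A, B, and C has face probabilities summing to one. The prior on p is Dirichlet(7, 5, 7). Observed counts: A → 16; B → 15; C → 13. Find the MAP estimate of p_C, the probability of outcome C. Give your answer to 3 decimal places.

MAP estimate of p_C = 0.317

The posterior is Dirichlet(αᵢ + nᵢ) = Dirichlet(23, 20, 20).
For a Dirichlet(a₁,…,a_K) with all aᵢ > 1, the mode has j-th component (aⱼ − 1)/(Σaᵢ − K).
Here Σaᵢ = 63 and K = 3, so p_C = (20 − 1)/(63 − 3) = 19/60 ≈ 0.317.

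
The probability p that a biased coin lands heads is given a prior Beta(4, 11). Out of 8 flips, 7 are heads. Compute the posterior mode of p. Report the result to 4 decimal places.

p̂_MAP = 0.4762

Prior: Beta(4, 11).
Data: 7 successes in 8 trials. The binomial likelihood contributes p^7(1−p)^1, so the posterior is Beta(4+7, 11+1) = Beta(11, 12).
For Beta(a, b) with a, b > 1 the mode is (a−1)/(a+b−2) = 10/21 ≈ 0.4762.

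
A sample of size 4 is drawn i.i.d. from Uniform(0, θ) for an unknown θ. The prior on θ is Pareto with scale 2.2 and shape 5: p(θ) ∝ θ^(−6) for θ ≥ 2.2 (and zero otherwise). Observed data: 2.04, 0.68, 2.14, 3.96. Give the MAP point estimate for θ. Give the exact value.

θ̂_MAP = 3.96

The Uniform(0, θ) likelihood is θ^(−n) for θ ≥ max(xᵢ), zero otherwise. Here max(xᵢ) = 3.96.
Posterior ∝ θ^(−6) · θ^(−4) = θ^(−10) on θ ≥ max(2.2, 3.96) = 3.96.
This density is strictly decreasing in θ, so the posterior mode lies at the lower boundary of the support.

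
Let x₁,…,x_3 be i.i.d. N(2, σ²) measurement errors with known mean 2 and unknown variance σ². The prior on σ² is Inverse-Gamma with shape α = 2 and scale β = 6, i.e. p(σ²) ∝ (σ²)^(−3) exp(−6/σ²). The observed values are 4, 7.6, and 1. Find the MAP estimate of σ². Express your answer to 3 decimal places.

σ̂²_MAP = 5.373

Sum of squared deviations about the known mean: SS = (4−2)² + (7.6−2)² + (1−2)² = 36.36.
The Normal likelihood contributes (σ²)^(−n/2) exp(−SS/(2σ²)), so the posterior is Inverse-Gamma(α + n/2, β + SS/2) = Inverse-Gamma(3.5, 24.18).
The mode of Inverse-Gamma(a, b) is b/(a+1) = 24.18/4.5 ≈ 5.373.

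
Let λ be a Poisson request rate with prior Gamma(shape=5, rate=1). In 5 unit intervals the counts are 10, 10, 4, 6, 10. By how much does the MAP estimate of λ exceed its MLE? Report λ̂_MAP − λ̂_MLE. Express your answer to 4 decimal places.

Σxᵢ = 40. Posterior is Gamma(45, 6); MAP = (45−1)/6 = 44/6 ≈ 7.33333.
MLE = x̄ = 40/5 ≈ 8.00000.
Difference = 44/6 − 40/5 = -2/3 ≈ -0.6667.

MAP − MLE = -0.6667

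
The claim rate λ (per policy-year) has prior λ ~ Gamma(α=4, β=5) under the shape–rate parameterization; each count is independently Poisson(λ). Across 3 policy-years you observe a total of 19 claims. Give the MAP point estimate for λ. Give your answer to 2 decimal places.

λ̂_MAP = 2.75

Σxᵢ = 19, n = 3.
Posterior ∝ λ^3e^(−5λ) · λ^19e^(−3λ) = λ^22e^(−8λ), i.e. Gamma(shape=23, rate=8).
The mode of a Gamma(a, b) with a ≥ 1 (shape–rate) is (a−1)/b = 22/8 ≈ 2.75.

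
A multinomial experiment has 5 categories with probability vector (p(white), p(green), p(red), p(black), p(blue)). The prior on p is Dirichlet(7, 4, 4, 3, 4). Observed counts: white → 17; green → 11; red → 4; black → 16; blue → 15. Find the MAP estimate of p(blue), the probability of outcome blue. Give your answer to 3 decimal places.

The posterior is Dirichlet(αᵢ + nᵢ) = Dirichlet(24, 15, 8, 19, 19).
For a Dirichlet(a₁,…,a_K) with all aᵢ > 1, the mode has j-th component (aⱼ − 1)/(Σaᵢ − K).
Here Σaᵢ = 85 and K = 5, so p(blue) = (19 − 1)/(85 − 5) = 18/80 ≈ 0.225.

MAP estimate of p(blue) = 0.225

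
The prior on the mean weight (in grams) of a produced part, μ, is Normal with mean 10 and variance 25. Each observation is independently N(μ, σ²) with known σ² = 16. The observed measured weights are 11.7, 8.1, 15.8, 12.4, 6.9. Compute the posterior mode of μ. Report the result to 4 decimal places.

μ̂_MAP = 10.8688

n = 5; x̄ = (11.7 + 8.1 + 15.8 + 12.4 + 6.9)/5 = 54.9/5 = 10.98.
For a Normal prior and Normal likelihood with known variance, the posterior is Normal; its mode equals its mean, the precision-weighted average.
Prior precision 1/σ₀² = 1/25 = 0.04; data precision n/σ² = 5/16 = 0.3125.
μ̂ = (0.04·10 + 0.3125·10.98) / (0.04 + 0.3125) = 3.83125/0.3525 = 3065/282 ≈ 10.8688.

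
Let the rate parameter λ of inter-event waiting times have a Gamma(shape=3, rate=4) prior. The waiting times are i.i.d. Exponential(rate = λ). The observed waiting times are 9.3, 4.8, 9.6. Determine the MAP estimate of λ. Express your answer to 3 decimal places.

The Exponential(rate=λ) likelihood is ∝ λ^n e^(−λΣtᵢ). Here n = 3 and Σtᵢ = 9.3 + 4.8 + 9.6 = 23.7.
Posterior ∝ λ^2e^(−4λ) · λ^3e^(−23.7λ) = λ^5e^(−27.7λ), i.e. Gamma(6, 27.7).
Mode = (a−1)/b = 5/27.7 ≈ 0.181.

λ̂_MAP = 0.181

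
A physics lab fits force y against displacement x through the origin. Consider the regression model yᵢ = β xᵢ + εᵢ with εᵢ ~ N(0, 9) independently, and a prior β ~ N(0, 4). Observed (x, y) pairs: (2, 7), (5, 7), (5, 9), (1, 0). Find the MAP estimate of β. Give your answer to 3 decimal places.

log p(β | y) = −Σ(yᵢ − βxᵢ)²/(2·9) − β²/(2·4) + const.
Setting the derivative to zero: Σxᵢ(yᵢ − βxᵢ)/9 − β/4 = 0, so β = Σxᵢyᵢ / (Σxᵢ² + σ²/τ²).
Σxᵢyᵢ = 2·7 + 5·7 + 5·9 + 1·0 = 94; Σxᵢ² = 55; σ²/τ² = 2.25.
β̂_MAP = 94 / (55 + 2.25) = 94/57.25 ≈ 1.642.

β̂_MAP = 1.642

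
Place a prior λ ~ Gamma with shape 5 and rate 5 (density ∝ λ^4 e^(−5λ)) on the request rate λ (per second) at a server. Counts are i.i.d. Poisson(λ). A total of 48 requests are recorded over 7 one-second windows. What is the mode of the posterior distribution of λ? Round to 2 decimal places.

λ̂_MAP = 4.33

Σxᵢ = 48, n = 7.
Posterior ∝ λ^4e^(−5λ) · λ^48e^(−7λ) = λ^52e^(−12λ), i.e. Gamma(shape=53, rate=12).
The mode of a Gamma(a, b) with a ≥ 1 (shape–rate) is (a−1)/b = 52/12 ≈ 4.33.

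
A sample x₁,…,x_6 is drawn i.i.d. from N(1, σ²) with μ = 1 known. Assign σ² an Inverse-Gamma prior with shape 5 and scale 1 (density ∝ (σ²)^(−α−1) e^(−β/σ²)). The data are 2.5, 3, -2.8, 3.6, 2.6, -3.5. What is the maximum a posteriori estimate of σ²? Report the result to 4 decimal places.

Sum of squared deviations about the known mean: SS = (2.5−1)² + (3−1)² + (-2.8−1)² + (3.6−1)² + (2.6−1)² + (-3.5−1)² = 50.26.
The Normal likelihood contributes (σ²)^(−n/2) exp(−SS/(2σ²)), so the posterior is Inverse-Gamma(α + n/2, β + SS/2) = Inverse-Gamma(8, 26.13).
The mode of Inverse-Gamma(a, b) is b/(a+1) = 26.13/9 ≈ 2.9033.

σ̂²_MAP = 2.9033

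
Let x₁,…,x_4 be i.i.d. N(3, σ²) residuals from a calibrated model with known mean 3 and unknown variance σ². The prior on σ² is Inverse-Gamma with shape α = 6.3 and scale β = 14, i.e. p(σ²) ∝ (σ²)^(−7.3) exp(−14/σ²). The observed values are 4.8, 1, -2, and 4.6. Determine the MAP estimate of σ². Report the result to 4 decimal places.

σ̂²_MAP = 3.3763

Sum of squared deviations about the known mean: SS = (4.8−3)² + (1−3)² + (-2−3)² + (4.6−3)² = 34.8.
The Normal likelihood contributes (σ²)^(−n/2) exp(−SS/(2σ²)), so the posterior is Inverse-Gamma(α + n/2, β + SS/2) = Inverse-Gamma(8.3, 31.4).
The mode of Inverse-Gamma(a, b) is b/(a+1) = 31.4/9.3 ≈ 3.3763.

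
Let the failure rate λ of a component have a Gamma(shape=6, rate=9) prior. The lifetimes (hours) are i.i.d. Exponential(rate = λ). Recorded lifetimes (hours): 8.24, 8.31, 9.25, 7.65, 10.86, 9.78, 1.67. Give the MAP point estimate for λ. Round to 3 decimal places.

λ̂_MAP = 0.185

The Exponential(rate=λ) likelihood is ∝ λ^n e^(−λΣtᵢ). Here n = 7 and Σtᵢ = 8.24 + 8.31 + 9.25 + 7.65 + 10.86 + 9.78 + 1.67 = 55.76.
Posterior ∝ λ^5e^(−9λ) · λ^7e^(−55.76λ) = λ^12e^(−64.76λ), i.e. Gamma(13, 64.76).
Mode = (a−1)/b = 12/64.76 ≈ 0.185.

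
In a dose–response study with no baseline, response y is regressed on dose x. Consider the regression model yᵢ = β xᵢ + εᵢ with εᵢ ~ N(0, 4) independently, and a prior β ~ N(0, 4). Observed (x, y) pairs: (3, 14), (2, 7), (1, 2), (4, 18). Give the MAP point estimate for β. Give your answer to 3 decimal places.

β̂_MAP = 4.194

log p(β | y) = −Σ(yᵢ − βxᵢ)²/(2·4) − β²/(2·4) + const.
Setting the derivative to zero: Σxᵢ(yᵢ − βxᵢ)/4 − β/4 = 0, so β = Σxᵢyᵢ / (Σxᵢ² + σ²/τ²).
Σxᵢyᵢ = 3·14 + 2·7 + 1·2 + 4·18 = 130; Σxᵢ² = 30; σ²/τ² = 1.
β̂_MAP = 130 / (30 + 1) = 130/31 ≈ 4.194.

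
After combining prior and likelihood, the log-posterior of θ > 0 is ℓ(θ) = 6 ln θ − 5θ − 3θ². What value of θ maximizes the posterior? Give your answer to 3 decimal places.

ℓ'(θ) = 6/θ − 5 − 6θ. Setting this to zero and multiplying by θ: 6θ² + 5θ − 6 = 0.
θ = (−5 + √(5² + 4·6·6)) / (2·6) = (−5 + √169) / 12 = (−5 + 13)/12 = 2/3.
ℓ''(θ) = −6/θ² − 6 < 0, confirming a maximum.

θ̂_MAP = 0.667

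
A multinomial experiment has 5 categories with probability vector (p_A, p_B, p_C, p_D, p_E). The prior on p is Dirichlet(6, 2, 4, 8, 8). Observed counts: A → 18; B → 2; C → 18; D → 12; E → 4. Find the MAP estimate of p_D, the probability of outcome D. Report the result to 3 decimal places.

MAP estimate of p_D = 0.247

The posterior is Dirichlet(αᵢ + nᵢ) = Dirichlet(24, 4, 22, 20, 12).
For a Dirichlet(a₁,…,a_K) with all aᵢ > 1, the mode has j-th component (aⱼ − 1)/(Σaᵢ − K).
Here Σaᵢ = 82 and K = 5, so p_D = (20 − 1)/(82 − 5) = 19/77 ≈ 0.247.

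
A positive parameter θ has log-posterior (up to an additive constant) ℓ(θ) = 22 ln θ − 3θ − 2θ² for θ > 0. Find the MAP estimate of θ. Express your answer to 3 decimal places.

θ̂_MAP = 2.000

ℓ'(θ) = 22/θ − 3 − 4θ. Setting this to zero and multiplying by θ: 4θ² + 3θ − 22 = 0.
θ = (−3 + √(3² + 4·4·22)) / (2·4) = (−3 + √361) / 8 = (−3 + 19)/8 = 2.
ℓ''(θ) = −22/θ² − 4 < 0, confirming a maximum.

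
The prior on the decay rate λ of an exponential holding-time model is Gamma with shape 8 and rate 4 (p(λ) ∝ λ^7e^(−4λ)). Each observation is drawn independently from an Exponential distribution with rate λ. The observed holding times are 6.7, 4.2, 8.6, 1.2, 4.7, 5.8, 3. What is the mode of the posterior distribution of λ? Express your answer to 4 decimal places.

The Exponential(rate=λ) likelihood is ∝ λ^n e^(−λΣtᵢ). Here n = 7 and Σtᵢ = 6.7 + 4.2 + 8.6 + 1.2 + 4.7 + 5.8 + 3 = 34.2.
Posterior ∝ λ^7e^(−4λ) · λ^7e^(−34.2λ) = λ^14e^(−38.2λ), i.e. Gamma(15, 38.2).
Mode = (a−1)/b = 14/38.2 ≈ 0.3665.

λ̂_MAP = 0.3665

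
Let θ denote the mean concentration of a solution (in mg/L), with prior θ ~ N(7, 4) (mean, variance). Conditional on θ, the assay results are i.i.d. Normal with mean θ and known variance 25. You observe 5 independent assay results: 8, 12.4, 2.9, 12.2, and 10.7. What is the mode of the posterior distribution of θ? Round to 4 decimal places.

θ̂_MAP = 7.9956

n = 5; x̄ = (8 + 12.4 + 2.9 + 12.2 + 10.7)/5 = 46.2/5 = 9.24.
For a Normal prior and Normal likelihood with known variance, the posterior is Normal; its mode equals its mean, the precision-weighted average.
Prior precision 1/σ₀² = 1/4 = 0.25; data precision n/σ² = 5/25 = 0.2.
θ̂ = (0.25·7 + 0.2·9.24) / (0.25 + 0.2) = 3.598/0.45 = 1799/225 ≈ 7.9956.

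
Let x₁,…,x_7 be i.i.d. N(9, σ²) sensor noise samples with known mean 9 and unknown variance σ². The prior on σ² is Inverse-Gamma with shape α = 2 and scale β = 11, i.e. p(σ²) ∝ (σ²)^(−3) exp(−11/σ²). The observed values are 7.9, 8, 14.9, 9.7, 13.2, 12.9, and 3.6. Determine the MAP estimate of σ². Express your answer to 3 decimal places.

Sum of squared deviations about the known mean: SS = (7.9−9)² + (8−9)² + (14.9−9)² + (9.7−9)² + (13.2−9)² + (12.9−9)² + (3.6−9)² = 99.52.
The Normal likelihood contributes (σ²)^(−n/2) exp(−SS/(2σ²)), so the posterior is Inverse-Gamma(α + n/2, β + SS/2) = Inverse-Gamma(5.5, 60.76).
The mode of Inverse-Gamma(a, b) is b/(a+1) = 60.76/6.5 ≈ 9.348.

σ̂²_MAP = 9.348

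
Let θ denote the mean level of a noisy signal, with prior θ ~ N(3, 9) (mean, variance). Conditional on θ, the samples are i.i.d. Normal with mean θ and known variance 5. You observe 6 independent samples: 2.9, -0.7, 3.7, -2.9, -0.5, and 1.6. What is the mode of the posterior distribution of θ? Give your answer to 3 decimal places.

θ̂_MAP = 0.880

n = 6; x̄ = (2.9 + (-0.7) + 3.7 + (-2.9) + (-0.5) + 1.6)/6 = 4.1/6 = 41/60 ≈ 0.6833.
For a Normal prior and Normal likelihood with known variance, the posterior is Normal; its mode equals its mean, the precision-weighted average.
Prior precision 1/σ₀² = 1/9; data precision n/σ² = 6/5 = 1.2.
θ̂ = ((1/9)·3 + 1.2·(41/60)) / (1/9 + 1.2) = (173/150)/(59/45) = 519/590 ≈ 0.880.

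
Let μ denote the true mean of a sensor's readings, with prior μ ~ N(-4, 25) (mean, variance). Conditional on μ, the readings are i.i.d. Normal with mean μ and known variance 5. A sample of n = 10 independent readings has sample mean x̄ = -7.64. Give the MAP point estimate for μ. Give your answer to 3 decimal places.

n = 10, x̄ = -7.64.
For a Normal prior and Normal likelihood with known variance, the posterior is Normal; its mode equals its mean, the precision-weighted average.
Prior precision 1/σ₀² = 1/25 = 0.04; data precision n/σ² = 10/5 = 2.
μ̂ = (0.04·(-4) + 2·(-7.64)) / (0.04 + 2) = (-15.44)/2.04 = -386/51 ≈ -7.569.

μ̂_MAP = -7.569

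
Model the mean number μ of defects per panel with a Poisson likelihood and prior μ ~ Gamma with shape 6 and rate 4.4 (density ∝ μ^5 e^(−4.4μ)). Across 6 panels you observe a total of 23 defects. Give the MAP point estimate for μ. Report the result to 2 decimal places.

Σxᵢ = 23, n = 6.
Posterior ∝ μ^5e^(−4.4μ) · μ^23e^(−6μ) = μ^28e^(−10.4μ), i.e. Gamma(shape=29, rate=10.4).
The mode of a Gamma(a, b) with a ≥ 1 (shape–rate) is (a−1)/b = 28/10.4 ≈ 2.69.

μ̂_MAP = 2.69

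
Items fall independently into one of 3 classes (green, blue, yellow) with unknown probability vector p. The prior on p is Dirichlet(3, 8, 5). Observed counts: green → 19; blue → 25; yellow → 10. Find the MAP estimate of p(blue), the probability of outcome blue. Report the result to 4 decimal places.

MAP estimate of p(blue) = 0.4776

The posterior is Dirichlet(αᵢ + nᵢ) = Dirichlet(22, 33, 15).
For a Dirichlet(a₁,…,a_K) with all aᵢ > 1, the mode has j-th component (aⱼ − 1)/(Σaᵢ − K).
Here Σaᵢ = 70 and K = 3, so p(blue) = (33 − 1)/(70 − 3) = 32/67 ≈ 0.4776.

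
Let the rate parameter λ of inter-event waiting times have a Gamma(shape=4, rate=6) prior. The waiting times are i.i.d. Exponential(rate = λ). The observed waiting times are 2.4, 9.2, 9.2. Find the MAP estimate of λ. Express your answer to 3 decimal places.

λ̂_MAP = 0.224

The Exponential(rate=λ) likelihood is ∝ λ^n e^(−λΣtᵢ). Here n = 3 and Σtᵢ = 2.4 + 9.2 + 9.2 = 20.8.
Posterior ∝ λ^3e^(−6λ) · λ^3e^(−20.8λ) = λ^6e^(−26.8λ), i.e. Gamma(7, 26.8).
Mode = (a−1)/b = 6/26.8 ≈ 0.224.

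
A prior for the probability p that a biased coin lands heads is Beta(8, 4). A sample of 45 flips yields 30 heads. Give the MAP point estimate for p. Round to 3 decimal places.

Prior: Beta(8, 4).
Data: 30 successes in 45 trials. The binomial likelihood contributes p^30(1−p)^15, so the posterior is Beta(8+30, 4+15) = Beta(38, 19).
For Beta(a, b) with a, b > 1 the mode is (a−1)/(a+b−2) = 37/55 ≈ 0.673.

p̂_MAP = 0.673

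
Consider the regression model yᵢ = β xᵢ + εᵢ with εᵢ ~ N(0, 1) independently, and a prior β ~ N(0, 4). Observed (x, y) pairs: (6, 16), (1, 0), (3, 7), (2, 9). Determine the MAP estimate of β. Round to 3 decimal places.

log p(β | y) = −Σ(yᵢ − βxᵢ)²/(2·1) − β²/(2·4) + const.
Setting the derivative to zero: Σxᵢ(yᵢ − βxᵢ)/1 − β/4 = 0, so β = Σxᵢyᵢ / (Σxᵢ² + σ²/τ²).
Σxᵢyᵢ = 6·16 + 1·0 + 3·7 + 2·9 = 135; Σxᵢ² = 50; σ²/τ² = 0.25.
β̂_MAP = 135 / (50 + 0.25) = 135/50.25 ≈ 2.687.

β̂_MAP = 2.687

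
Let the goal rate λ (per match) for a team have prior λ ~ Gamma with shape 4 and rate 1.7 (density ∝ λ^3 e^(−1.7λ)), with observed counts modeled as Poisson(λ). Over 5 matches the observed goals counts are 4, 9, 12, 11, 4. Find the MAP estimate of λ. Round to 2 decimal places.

λ̂_MAP = 6.42

Σxᵢ = 4+9+12+11+4 = 40, with n = 5.
Posterior ∝ λ^3e^(−1.7λ) · λ^40e^(−5λ) = λ^43e^(−6.7λ), i.e. Gamma(shape=44, rate=6.7).
The mode of a Gamma(a, b) with a ≥ 1 (shape–rate) is (a−1)/b = 43/6.7 ≈ 6.42.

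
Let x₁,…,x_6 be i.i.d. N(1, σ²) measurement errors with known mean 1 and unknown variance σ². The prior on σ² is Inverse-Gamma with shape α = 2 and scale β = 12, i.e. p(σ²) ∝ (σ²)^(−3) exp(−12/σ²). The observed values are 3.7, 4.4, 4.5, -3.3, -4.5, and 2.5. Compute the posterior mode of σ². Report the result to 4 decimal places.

σ̂²_MAP = 8.8408

Sum of squared deviations about the known mean: SS = (3.7−1)² + (4.4−1)² + (4.5−1)² + (-3.3−1)² + (-4.5−1)² + (2.5−1)² = 82.09.
The Normal likelihood contributes (σ²)^(−n/2) exp(−SS/(2σ²)), so the posterior is Inverse-Gamma(α + n/2, β + SS/2) = Inverse-Gamma(5, 53.045).
The mode of Inverse-Gamma(a, b) is b/(a+1) = 53.045/6 ≈ 8.8408.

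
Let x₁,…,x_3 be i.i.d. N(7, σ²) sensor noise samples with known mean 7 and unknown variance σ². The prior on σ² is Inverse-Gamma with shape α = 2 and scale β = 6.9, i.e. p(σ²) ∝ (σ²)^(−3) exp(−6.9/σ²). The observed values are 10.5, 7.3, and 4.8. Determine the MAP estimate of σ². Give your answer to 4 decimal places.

Sum of squared deviations about the known mean: SS = (10.5−7)² + (7.3−7)² + (4.8−7)² = 17.18.
The Normal likelihood contributes (σ²)^(−n/2) exp(−SS/(2σ²)), so the posterior is Inverse-Gamma(α + n/2, β + SS/2) = Inverse-Gamma(3.5, 15.49).
The mode of Inverse-Gamma(a, b) is b/(a+1) = 15.49/4.5 ≈ 3.4422.

σ̂²_MAP = 3.4422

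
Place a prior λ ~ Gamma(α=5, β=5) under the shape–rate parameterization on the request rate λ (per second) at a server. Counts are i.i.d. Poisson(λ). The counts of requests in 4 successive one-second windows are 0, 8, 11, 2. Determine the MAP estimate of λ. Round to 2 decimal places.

Σxᵢ = 0+8+11+2 = 21, with n = 4.
Posterior ∝ λ^4e^(−5λ) · λ^21e^(−4λ) = λ^25e^(−9λ), i.e. Gamma(shape=26, rate=9).
The mode of a Gamma(a, b) with a ≥ 1 (shape–rate) is (a−1)/b = 25/9 ≈ 2.78.

λ̂_MAP = 2.78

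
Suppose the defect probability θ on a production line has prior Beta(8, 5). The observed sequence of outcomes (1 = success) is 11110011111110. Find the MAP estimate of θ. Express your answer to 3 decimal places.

θ̂_MAP = 0.720

Prior: Beta(8, 5).
Data: 11 successes in 14 trials (from the sequence). The binomial likelihood contributes θ^11(1−θ)^3, so the posterior is Beta(8+11, 5+3) = Beta(19, 8).
For Beta(a, b) with a, b > 1 the mode is (a−1)/(a+b−2) = 18/25 ≈ 0.720.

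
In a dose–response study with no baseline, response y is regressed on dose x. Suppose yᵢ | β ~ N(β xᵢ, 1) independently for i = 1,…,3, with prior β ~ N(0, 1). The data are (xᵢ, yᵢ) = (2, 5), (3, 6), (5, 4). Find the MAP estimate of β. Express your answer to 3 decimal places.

β̂_MAP = 1.231

log p(β | y) = −Σ(yᵢ − βxᵢ)²/(2·1) − β²/(2·1) + const.
Setting the derivative to zero: Σxᵢ(yᵢ − βxᵢ)/1 − β/1 = 0, so β = Σxᵢyᵢ / (Σxᵢ² + σ²/τ²).
Σxᵢyᵢ = 2·5 + 3·6 + 5·4 = 48; Σxᵢ² = 38; σ²/τ² = 1.
β̂_MAP = 48 / (38 + 1) = 48/39 ≈ 1.231.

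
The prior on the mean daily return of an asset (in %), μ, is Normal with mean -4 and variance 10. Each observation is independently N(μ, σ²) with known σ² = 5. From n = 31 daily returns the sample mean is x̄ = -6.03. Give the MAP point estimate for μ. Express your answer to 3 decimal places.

μ̂_MAP = -5.998

n = 31, x̄ = -6.03.
For a Normal prior and Normal likelihood with known variance, the posterior is Normal; its mode equals its mean, the precision-weighted average.
Prior precision 1/σ₀² = 1/10 = 0.1; data precision n/σ² = 31/5 = 6.2.
μ̂ = (0.1·(-4) + 6.2·(-6.03)) / (0.1 + 6.2) = (-37.786)/6.3 = -2699/450 ≈ -5.998.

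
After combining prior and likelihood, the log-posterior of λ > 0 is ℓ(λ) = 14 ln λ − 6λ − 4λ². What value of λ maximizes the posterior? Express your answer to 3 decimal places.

ℓ'(λ) = 14/λ − 6 − 8λ. Setting this to zero and multiplying by λ: 8λ² + 6λ − 14 = 0.
λ = (−6 + √(6² + 4·8·14)) / (2·8) = (−6 + √484) / 16 = (−6 + 22)/16 = 1.
ℓ''(λ) = −14/λ² − 8 < 0, confirming a maximum.

λ̂_MAP = 1.000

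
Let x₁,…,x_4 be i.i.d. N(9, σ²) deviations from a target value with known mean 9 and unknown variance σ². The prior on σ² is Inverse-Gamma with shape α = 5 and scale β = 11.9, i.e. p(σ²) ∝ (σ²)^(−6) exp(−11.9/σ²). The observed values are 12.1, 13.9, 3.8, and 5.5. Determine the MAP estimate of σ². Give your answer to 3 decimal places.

σ̂²_MAP = 6.044

Sum of squared deviations about the known mean: SS = (12.1−9)² + (13.9−9)² + (3.8−9)² + (5.5−9)² = 72.91.
The Normal likelihood contributes (σ²)^(−n/2) exp(−SS/(2σ²)), so the posterior is Inverse-Gamma(α + n/2, β + SS/2) = Inverse-Gamma(7, 48.355).
The mode of Inverse-Gamma(a, b) is b/(a+1) = 48.355/8 ≈ 6.044.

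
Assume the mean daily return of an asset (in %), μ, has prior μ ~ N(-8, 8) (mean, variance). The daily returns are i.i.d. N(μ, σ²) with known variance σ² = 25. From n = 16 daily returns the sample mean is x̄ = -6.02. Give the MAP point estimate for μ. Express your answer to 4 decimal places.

n = 16, x̄ = -6.02.
For a Normal prior and Normal likelihood with known variance, the posterior is Normal; its mode equals its mean, the precision-weighted average.
Prior precision 1/σ₀² = 1/8 = 0.125; data precision n/σ² = 16/25 = 0.64.
μ̂ = (0.125·(-8) + 0.64·(-6.02)) / (0.125 + 0.64) = (-4.8528)/0.765 = -2696/425 ≈ -6.3435.

μ̂_MAP = -6.3435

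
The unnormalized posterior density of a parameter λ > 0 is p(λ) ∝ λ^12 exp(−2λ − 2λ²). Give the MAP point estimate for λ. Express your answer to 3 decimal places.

λ̂_MAP = 1.500

ℓ'(λ) = 12/λ − 2 − 4λ. Setting this to zero and multiplying by λ: 4λ² + 2λ − 12 = 0.
λ = (−2 + √(2² + 4·4·12)) / (2·4) = (−2 + √196) / 8 = (−2 + 14)/8 = 3/2.
ℓ''(λ) = −12/λ² − 4 < 0, confirming a maximum.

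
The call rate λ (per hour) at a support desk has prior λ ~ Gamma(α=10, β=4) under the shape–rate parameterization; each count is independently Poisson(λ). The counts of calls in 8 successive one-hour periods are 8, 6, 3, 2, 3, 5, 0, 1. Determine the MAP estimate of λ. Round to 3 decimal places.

Σxᵢ = 8+6+3+2+3+5+0+1 = 28, with n = 8.
Posterior ∝ λ^9e^(−4λ) · λ^28e^(−8λ) = λ^37e^(−12λ), i.e. Gamma(shape=38, rate=12).
The mode of a Gamma(a, b) with a ≥ 1 (shape–rate) is (a−1)/b = 37/12 ≈ 3.083.

λ̂_MAP = 3.083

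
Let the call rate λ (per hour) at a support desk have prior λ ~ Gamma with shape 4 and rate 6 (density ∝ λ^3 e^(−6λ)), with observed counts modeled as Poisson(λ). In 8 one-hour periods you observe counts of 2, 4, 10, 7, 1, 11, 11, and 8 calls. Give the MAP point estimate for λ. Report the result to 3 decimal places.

λ̂_MAP = 4.071

Σxᵢ = 2+4+10+7+1+11+11+8 = 54, with n = 8.
Posterior ∝ λ^3e^(−6λ) · λ^54e^(−8λ) = λ^57e^(−14λ), i.e. Gamma(shape=58, rate=14).
The mode of a Gamma(a, b) with a ≥ 1 (shape–rate) is (a−1)/b = 57/14 ≈ 4.071.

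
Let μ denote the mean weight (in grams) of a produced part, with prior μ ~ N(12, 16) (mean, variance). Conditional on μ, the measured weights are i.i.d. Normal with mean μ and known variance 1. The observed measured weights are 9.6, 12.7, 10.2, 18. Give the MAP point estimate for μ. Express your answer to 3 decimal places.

n = 4; x̄ = (9.6 + 12.7 + 10.2 + 18)/4 = 50.5/4 = 12.625.
For a Normal prior and Normal likelihood with known variance, the posterior is Normal; its mode equals its mean, the precision-weighted average.
Prior precision 1/σ₀² = 1/16 = 0.0625; data precision n/σ² = 4/1 = 4.
μ̂ = (0.0625·12 + 4·12.625) / (0.0625 + 4) = 51.25/4.0625 = 164/13 ≈ 12.615.

μ̂_MAP = 12.615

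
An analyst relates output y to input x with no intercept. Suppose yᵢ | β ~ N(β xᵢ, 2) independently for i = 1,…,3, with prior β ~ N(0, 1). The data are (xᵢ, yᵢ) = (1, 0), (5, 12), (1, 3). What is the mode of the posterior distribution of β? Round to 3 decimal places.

β̂_MAP = 2.172

log p(β | y) = −Σ(yᵢ − βxᵢ)²/(2·2) − β²/(2·1) + const.
Setting the derivative to zero: Σxᵢ(yᵢ − βxᵢ)/2 − β/1 = 0, so β = Σxᵢyᵢ / (Σxᵢ² + σ²/τ²).
Σxᵢyᵢ = 1·0 + 5·12 + 1·3 = 63; Σxᵢ² = 27; σ²/τ² = 2.
β̂_MAP = 63 / (27 + 2) = 63/29 ≈ 2.172.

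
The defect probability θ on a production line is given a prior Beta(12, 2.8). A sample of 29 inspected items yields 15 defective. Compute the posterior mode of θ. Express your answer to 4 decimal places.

Prior: Beta(12, 2.8).
Data: 15 successes in 29 trials. The binomial likelihood contributes θ^15(1−θ)^14, so the posterior is Beta(12+15, 2.8+14) = Beta(27, 16.8).
For Beta(a, b) with a, b > 1 the mode is (a−1)/(a+b−2) = 26/41.8 ≈ 0.6220.

θ̂_MAP = 0.6220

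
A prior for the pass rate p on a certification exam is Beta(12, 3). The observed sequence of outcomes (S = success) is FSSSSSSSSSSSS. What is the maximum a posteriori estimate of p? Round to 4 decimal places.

Prior: Beta(12, 3).
Data: 12 successes in 13 trials (from the sequence). The binomial likelihood contributes p^12(1−p)^1, so the posterior is Beta(12+12, 3+1) = Beta(24, 4).
For Beta(a, b) with a, b > 1 the mode is (a−1)/(a+b−2) = 23/26 ≈ 0.8846.

p̂_MAP = 0.8846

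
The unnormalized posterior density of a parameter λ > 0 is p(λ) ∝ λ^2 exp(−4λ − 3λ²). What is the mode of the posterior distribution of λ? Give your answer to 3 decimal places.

ℓ'(λ) = 2/λ − 4 − 6λ. Setting this to zero and multiplying by λ: 6λ² + 4λ − 2 = 0.
λ = (−4 + √(4² + 4·6·2)) / (2·6) = (−4 + √64) / 12 = (−4 + 8)/12 = 1/3.
ℓ''(λ) = −2/λ² − 6 < 0, confirming a maximum.

λ̂_MAP = 0.333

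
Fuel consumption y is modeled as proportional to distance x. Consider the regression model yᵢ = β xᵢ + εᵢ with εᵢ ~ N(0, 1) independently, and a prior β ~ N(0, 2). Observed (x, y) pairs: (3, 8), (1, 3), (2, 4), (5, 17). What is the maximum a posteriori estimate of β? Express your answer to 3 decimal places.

log p(β | y) = −Σ(yᵢ − βxᵢ)²/(2·1) − β²/(2·2) + const.
Setting the derivative to zero: Σxᵢ(yᵢ − βxᵢ)/1 − β/2 = 0, so β = Σxᵢyᵢ / (Σxᵢ² + σ²/τ²).
Σxᵢyᵢ = 3·8 + 1·3 + 2·4 + 5·17 = 120; Σxᵢ² = 39; σ²/τ² = 0.5.
β̂_MAP = 120 / (39 + 0.5) = 120/39.5 ≈ 3.038.

β̂_MAP = 3.038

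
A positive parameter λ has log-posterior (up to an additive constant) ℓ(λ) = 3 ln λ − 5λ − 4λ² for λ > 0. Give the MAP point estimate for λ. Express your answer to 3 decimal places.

ℓ'(λ) = 3/λ − 5 − 8λ. Setting this to zero and multiplying by λ: 8λ² + 5λ − 3 = 0.
λ = (−5 + √(5² + 4·8·3)) / (2·8) = (−5 + √121) / 16 = (−5 + 11)/16 = 3/8.
ℓ''(λ) = −3/λ² − 8 < 0, confirming a maximum.

λ̂_MAP = 0.375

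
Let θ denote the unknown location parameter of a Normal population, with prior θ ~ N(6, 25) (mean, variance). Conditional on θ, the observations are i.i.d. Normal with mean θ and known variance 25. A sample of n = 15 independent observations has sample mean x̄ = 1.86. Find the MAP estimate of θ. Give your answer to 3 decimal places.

n = 15, x̄ = 1.86.
For a Normal prior and Normal likelihood with known variance, the posterior is Normal; its mode equals its mean, the precision-weighted average.
Prior precision 1/σ₀² = 1/25 = 0.04; data precision n/σ² = 15/25 = 0.6.
θ̂ = (0.04·6 + 0.6·1.86) / (0.04 + 0.6) = 1.356/0.64 = 2.11875 ≈ 2.119.

θ̂_MAP = 2.119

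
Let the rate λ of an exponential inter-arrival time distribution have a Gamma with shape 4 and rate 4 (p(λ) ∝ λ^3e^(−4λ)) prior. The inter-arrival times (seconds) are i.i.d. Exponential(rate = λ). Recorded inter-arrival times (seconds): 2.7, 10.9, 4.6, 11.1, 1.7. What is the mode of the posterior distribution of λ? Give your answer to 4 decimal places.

The Exponential(rate=λ) likelihood is ∝ λ^n e^(−λΣtᵢ). Here n = 5 and Σtᵢ = 2.7 + 10.9 + 4.6 + 11.1 + 1.7 = 31.
Posterior ∝ λ^3e^(−4λ) · λ^5e^(−31λ) = λ^8e^(−35λ), i.e. Gamma(9, 35).
Mode = (a−1)/b = 8/35 ≈ 0.2286.

λ̂_MAP = 0.2286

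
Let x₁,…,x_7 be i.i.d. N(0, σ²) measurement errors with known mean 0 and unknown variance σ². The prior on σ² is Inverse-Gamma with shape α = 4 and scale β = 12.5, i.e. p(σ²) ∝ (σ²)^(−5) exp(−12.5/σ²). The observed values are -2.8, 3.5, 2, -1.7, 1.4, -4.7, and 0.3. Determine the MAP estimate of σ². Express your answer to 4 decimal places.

σ̂²_MAP = 4.4776

Sum of squared deviations about the known mean: SS = (-2.8−0)² + (3.5−0)² + (2−0)² + (-1.7−0)² + (1.4−0)² + (-4.7−0)² + (0.3−0)² = 51.12.
The Normal likelihood contributes (σ²)^(−n/2) exp(−SS/(2σ²)), so the posterior is Inverse-Gamma(α + n/2, β + SS/2) = Inverse-Gamma(7.5, 38.06).
The mode of Inverse-Gamma(a, b) is b/(a+1) = 38.06/8.5 ≈ 4.4776.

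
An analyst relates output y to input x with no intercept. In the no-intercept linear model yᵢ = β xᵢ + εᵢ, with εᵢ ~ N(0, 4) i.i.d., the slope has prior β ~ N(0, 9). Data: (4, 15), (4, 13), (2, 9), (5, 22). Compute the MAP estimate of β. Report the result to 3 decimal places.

β̂_MAP = 3.906

log p(β | y) = −Σ(yᵢ − βxᵢ)²/(2·4) − β²/(2·9) + const.
Setting the derivative to zero: Σxᵢ(yᵢ − βxᵢ)/4 − β/9 = 0, so β = Σxᵢyᵢ / (Σxᵢ² + σ²/τ²).
Σxᵢyᵢ = 4·15 + 4·13 + 2·9 + 5·22 = 240; Σxᵢ² = 61; σ²/τ² = 4/9.
β̂_MAP = 240 / (61 + 4/9) = 240/(553/9) = 2160/553 ≈ 3.906.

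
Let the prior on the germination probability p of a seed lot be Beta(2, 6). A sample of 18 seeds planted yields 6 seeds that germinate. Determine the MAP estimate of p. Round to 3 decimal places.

p̂_MAP = 0.292

Prior: Beta(2, 6).
Data: 6 successes in 18 trials. The binomial likelihood contributes p^6(1−p)^12, so the posterior is Beta(2+6, 6+12) = Beta(8, 18).
For Beta(a, b) with a, b > 1 the mode is (a−1)/(a+b−2) = 7/24 ≈ 0.292.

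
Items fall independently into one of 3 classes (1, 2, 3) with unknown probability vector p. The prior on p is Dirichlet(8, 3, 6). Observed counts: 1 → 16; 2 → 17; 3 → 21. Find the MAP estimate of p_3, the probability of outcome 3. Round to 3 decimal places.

The posterior is Dirichlet(αᵢ + nᵢ) = Dirichlet(24, 20, 27).
For a Dirichlet(a₁,…,a_K) with all aᵢ > 1, the mode has j-th component (aⱼ − 1)/(Σaᵢ − K).
Here Σaᵢ = 71 and K = 3, so p_3 = (27 − 1)/(71 − 3) = 26/68 ≈ 0.382.

MAP estimate: 0.382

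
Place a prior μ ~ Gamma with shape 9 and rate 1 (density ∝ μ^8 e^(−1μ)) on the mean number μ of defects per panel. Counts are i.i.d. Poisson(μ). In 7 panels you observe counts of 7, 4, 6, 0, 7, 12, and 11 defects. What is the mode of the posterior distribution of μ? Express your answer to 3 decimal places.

μ̂_MAP = 6.875

Σxᵢ = 7+4+6+0+7+12+11 = 47, with n = 7.
Posterior ∝ μ^8e^(−1μ) · μ^47e^(−7μ) = μ^55e^(−8μ), i.e. Gamma(shape=56, rate=8).
The mode of a Gamma(a, b) with a ≥ 1 (shape–rate) is (a−1)/b = 55/8 ≈ 6.875.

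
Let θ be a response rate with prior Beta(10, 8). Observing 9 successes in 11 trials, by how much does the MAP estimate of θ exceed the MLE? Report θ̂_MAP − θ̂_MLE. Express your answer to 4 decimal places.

Posterior is Beta(19, 10); MAP = (19−1)/(29−2) = 18/27 ≈ 0.66667.
MLE ignores the prior: θ̂_MLE = k/n = 9/11 ≈ 0.81818.
Difference = 18/27 − 9/11 = -5/33 ≈ -0.1515.

MAP − MLE = -0.1515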